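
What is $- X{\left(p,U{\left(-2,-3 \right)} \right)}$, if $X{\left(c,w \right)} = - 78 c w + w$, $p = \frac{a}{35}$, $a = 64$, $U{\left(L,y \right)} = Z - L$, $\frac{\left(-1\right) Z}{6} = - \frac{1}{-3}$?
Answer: $0$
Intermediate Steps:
$Z = -2$ ($Z = - 6 \left(- \frac{1}{-3}\right) = - 6 \left(\left(-1\right) \left(- \frac{1}{3}\right)\right) = \left(-6\right) \frac{1}{3} = -2$)
$U{\left(L,y \right)} = -2 - L$
$p = \frac{64}{35} \approx 1.8286$
$X{\left(c,w \right)} = w - 78 c w$ ($X{\left(c,w \right)} = - 78 c w + w = w - 78 c w$)
$- X{\left(p,U{\left(-2,-3 \right)} \right)} = - \left(-2 - -2\right) \left(1 - \frac{4992}{35}\right) = - \left(-2 + 2\right) \left(1 - \frac{4992}{35}\right) = - \frac{0 \left(-4957\right)}{35} = \left(-1\right) 0 = 0$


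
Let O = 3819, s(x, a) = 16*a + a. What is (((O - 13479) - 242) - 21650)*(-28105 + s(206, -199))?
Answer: 993509376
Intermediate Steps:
s(x, a) = 17*a
(((O - 13479) - 242) - 21650)*(-28105 + s(206, -199)) = (((3819 - 13479) - 242) - 21650)*(-28105 + 17*(-199)) = ((-9660 - 242) - 21650)*(-28105 - 3383) = (-9902 - 21650)*(-31488) = -31552*(-31488) = 993509376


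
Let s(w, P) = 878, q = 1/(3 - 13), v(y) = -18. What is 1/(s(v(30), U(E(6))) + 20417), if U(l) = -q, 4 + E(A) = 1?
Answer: 1/21295 ≈ 4.6959e-5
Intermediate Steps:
q = -1/10 (q = 1/(-10) = -1/10 ≈ -0.10000)
E(A) = -3 (E(A) = -4 + 1 = -3)
U(l) = 1/10 (U(l) = -1*(-1/10) = 1/10)
1/(s(v(30), U(E(6))) + 20417) = 1/(878 + 20417) = 1/21295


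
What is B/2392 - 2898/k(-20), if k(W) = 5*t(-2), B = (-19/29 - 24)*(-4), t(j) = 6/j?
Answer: 1288919/6670 ≈ 193.24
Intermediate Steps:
B = 2860/29 (B = (-19*1/29 - 24)*(-4) = (-19/29 - 24)*(-4) = -715/29*(-4) = 2860/29 ≈ 98.621)
k(W) = -15 (k(W) = 5*(6/(-2)) = 5*(6*(-1/2)) = 5*(-3) = -15)
B/2392 - 2898/k(-20) = (2860/29)/2392 - 2898/(-15) = (2860/29)*(1/2392) - 2898*(-1/15) = 55/1334 + 966/5 = 1288919/6670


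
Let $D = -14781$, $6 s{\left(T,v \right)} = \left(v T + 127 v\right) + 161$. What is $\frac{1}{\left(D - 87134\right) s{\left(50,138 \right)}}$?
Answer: $- \frac{6}{2505784105} \approx -2.3945 \cdot 10^{-9}$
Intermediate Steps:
$s{\left(T,v \right)} = \frac{161}{6} + \frac{127 v}{6} + \frac{T v}{6}$ ($s{\left(T,v \right)} = \frac{\left(v T + 127 v\right) + 161}{6} = \frac{\left(T v + 127 v\right) + 161}{6} = \frac{\left(127 v + T v\right) + 161}{6} = \frac{161 + 127 v + T v}{6} = \frac{161}{6} + \frac{127 v}{6} + \frac{T v}{6}$)
$\frac{1}{\left(D - 87134\right) s{\left(50,138 \right)}} = \frac{1}{\left(-14781 - 87134\right) \left(\frac{161}{6} + \frac{127}{6} \cdot 138 + \frac{1}{6} \cdot 50 \cdot 138\right)} = \frac{1}{\left(-101915\right) \left(\frac{161}{6} + 2921 + 1150\right)} = - \frac{1}{101915 \cdot \frac{24587}{6}} = \left(- \frac{1}{101915}\right) \frac{6}{24587} = - \frac{6}{2505784105}$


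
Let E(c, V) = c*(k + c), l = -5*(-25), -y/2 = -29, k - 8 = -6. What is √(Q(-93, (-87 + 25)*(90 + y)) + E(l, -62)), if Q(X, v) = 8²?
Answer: 3*√1771 ≈ 126.25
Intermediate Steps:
k = 2 (k = 8 - 6 = 2)
y = 58 (y = -2*(-29) = 58)
l = 125
Q(X, v) = 64
E(c, V) = c*(2 + c)
√(Q(-93, (-87 + 25)*(90 + y)) + E(l, -62)) = √(64 + 125*(2 + 125)) = √(64 + 125*127) = √(64 + 15875) = √15939 = 3*√1771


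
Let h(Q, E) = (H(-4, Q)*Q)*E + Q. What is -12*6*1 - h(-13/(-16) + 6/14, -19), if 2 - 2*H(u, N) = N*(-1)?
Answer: -878789/25088 ≈ -35.028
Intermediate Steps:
H(u, N) = 1 + N/2 (H(u, N) = 1 - N*(-1)/2 = 1 - (-1)*N/2 = 1 + N/2)
h(Q, E) = Q + E*Q*(1 + Q/2) (h(Q, E) = ((1 + Q/2)*Q)*E + Q = (Q*(1 + Q/2))*E + Q = E*Q*(1 + Q/2) + Q = Q + E*Q*(1 + Q/2))
-12*6*1 - h(-13/(-16) + 6/14, -19) = -12*6*1 - (-13/(-16) + 6/14)*(2 - 19*(2 + (-13/(-16) + 6/14)))/2 = -72*1 - (-13*(-1/16) + 6*(1/14))*(2 - 19*(2 + (-13*(-1/16) + 6*(1/14))))/2 = -72 - (13/16 + 3/7)*(2 - 19*(2 + (13/16 + 3/7)))/2 = -72 - 139*(2 - 19*(2 + 139/112))/(2*112) = -72 - 139*(2 - 19*363/112)/(2*112) = -72 - 139*(2 - 6897/112)/(2*112) = -72 - 139*(-6673)/(2*112*112) = -72 - 1*(-927547/25088) = -72 + 927547/25088 = -878789/25088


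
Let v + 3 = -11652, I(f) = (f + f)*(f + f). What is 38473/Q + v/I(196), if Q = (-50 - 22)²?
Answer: 6530687/889056 ≈ 7.3456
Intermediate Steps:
I(f) = 4*f² (I(f) = (2*f)*(2*f) = 4*f²)
v = -11655 (v = -3 - 11652 = -11655)
Q = 5184 (Q = (-72)² = 5184)
38473/Q + v/I(196) = 38473/5184 - 11655/(4*196²) = 38473*(1/5184) - 11655/(4*38416) = 38473/5184 - 11655/153664 = 38473/5184 - 11655*1/153664 = 38473/5184 - 1665/21952 = 6530687/889056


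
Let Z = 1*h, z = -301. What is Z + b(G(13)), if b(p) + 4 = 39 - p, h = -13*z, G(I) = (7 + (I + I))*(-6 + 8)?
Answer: 3882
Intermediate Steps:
G(I) = 14 + 4*I (G(I) = (7 + 2*I)*2 = 14 + 4*I)
h = 3913 (h = -13*(-301) = 3913)
b(p) = 35 - p (b(p) = -4 + (39 - p) = 35 - p)
Z = 3913 (Z = 1*3913 = 3913)
Z + b(G(13)) = 3913 + (35 - (14 + 4*13)) = 3913 + (35 - (14 + 52)) = 3913 + (35 - 1*66) = 3913 + (35 - 66) = 3913 - 31 = 3882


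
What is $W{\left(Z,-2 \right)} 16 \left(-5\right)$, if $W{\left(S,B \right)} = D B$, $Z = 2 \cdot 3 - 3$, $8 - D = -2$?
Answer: $1600$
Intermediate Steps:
$D = 10$ ($D = 8 - -2 = 8 + 2 = 10$)
$Z = 3$ ($Z = 6 - 3 = 3$)
$W{\left(S,B \right)} = 10 B$
$W{\left(Z,-2 \right)} 16 \left(-5\right) = 10 \left(-2\right) 16 \left(-5\right) = \left(-20\right) 16 \left(-5\right) = \left(-320\right) \left(-5\right) = 1600$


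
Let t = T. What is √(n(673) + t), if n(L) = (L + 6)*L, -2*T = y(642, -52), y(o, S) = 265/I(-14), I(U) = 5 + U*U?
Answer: √73847588538/402 ≈ 675.99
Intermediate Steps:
I(U) = 5 + U²
y(o, S) = 265/201 (y(o, S) = 265/(5 + (-14)²) = 265/(5 + 196) = 265/201)
T = -265/402 (T = -½*265/201 = -265/402 ≈ -0.65920)
n(L) = L*(6 + L) (n(L) = (6 + L)*L = L*(6 + L))
t = -265/402 ≈ -0.65920
√(n(673) + t) = √(673*(6 + 673) - 265/402) = √(673*679 - 265/402) = √(456967 - 265/402) = √(183700469/402) = √73847588538/402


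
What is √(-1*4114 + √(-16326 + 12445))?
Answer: √(-4114 + I*√3881) ≈ 0.4856 + 64.142*I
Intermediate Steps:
√(-1*4114 + √(-16326 + 12445)) = √(-4114 + √(-3881)) = √(-4114 + I*√3881)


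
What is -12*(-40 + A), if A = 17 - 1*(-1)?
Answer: 264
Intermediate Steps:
A = 18 (A = 17 + 1 = 18)
-12*(-40 + A) = -12*(-40 + 18) = -12*(-22) = 264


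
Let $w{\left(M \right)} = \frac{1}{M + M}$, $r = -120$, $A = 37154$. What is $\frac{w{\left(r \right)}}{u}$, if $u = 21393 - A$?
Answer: $\frac{1}{3782640} \approx 2.6437 \cdot 10^{-7}$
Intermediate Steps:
$u = -15761$ ($u = 21393 - 37154 = -15761$)
$w{\left(M \right)} = \frac{1}{2 M}$
$\frac{w{\left(r \right)}}{u} = \frac{\frac{1}{2} \frac{1}{-120}}{-15761} = \frac{1}{2} \left(- \frac{1}{120}\right) \left(- \frac{1}{15761}\right) = \left(- \frac{1}{240}\right) \left(- \frac{1}{15761}\right) = \frac{1}{3782640}$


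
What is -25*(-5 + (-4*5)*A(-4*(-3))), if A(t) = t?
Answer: 6125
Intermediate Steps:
-25*(-5 + (-4*5)*A(-4*(-3))) = -25*(-5 + (-4*5)*(-4*(-3))) = -25*(-5 - 20*12) = -25*(-5 - 240) = -25*(-245) = 6125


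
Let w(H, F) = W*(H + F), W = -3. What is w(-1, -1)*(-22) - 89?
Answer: -221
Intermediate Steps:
w(H, F) = -3*F - 3*H (w(H, F) = -3*(H + F) = -3*(F + H) = -3*F - 3*H)
w(-1, -1)*(-22) - 89 = (-3*(-1) - 3*(-1))*(-22) - 89 = (3 + 3)*(-22) - 89 = 6*(-22) - 89 = -132 - 89 = -221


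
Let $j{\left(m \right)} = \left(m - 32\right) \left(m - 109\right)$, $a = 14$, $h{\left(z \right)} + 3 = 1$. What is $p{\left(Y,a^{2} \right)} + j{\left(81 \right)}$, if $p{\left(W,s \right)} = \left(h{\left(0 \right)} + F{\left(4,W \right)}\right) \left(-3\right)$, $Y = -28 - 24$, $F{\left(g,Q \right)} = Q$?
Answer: $-1210$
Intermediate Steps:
$Y = -52$ ($Y = -28 - 24 = -52$)
$h{\left(z \right)} = -2$ ($h{\left(z \right)} = -3 + 1 = -2$)
$j{\left(m \right)} = \left(-109 + m\right) \left(-32 + m\right)$ ($j{\left(m \right)} = \left(-32 + m\right) \left(-109 + m\right) = \left(-109 + m\right) \left(-32 + m\right)$)
$p{\left(W,s \right)} = 6 - 3 W$ ($p{\left(W,s \right)} = \left(-2 + W\right) \left(-3\right) = 6 - 3 W$)
$p{\left(Y,a^{2} \right)} + j{\left(81 \right)} = \left(6 - -156\right) + \left(3488 + 81^{2} - 11421\right) = \left(6 + 156\right) + \left(3488 + 6561 - 11421\right) = 162 - 1372 = -1210$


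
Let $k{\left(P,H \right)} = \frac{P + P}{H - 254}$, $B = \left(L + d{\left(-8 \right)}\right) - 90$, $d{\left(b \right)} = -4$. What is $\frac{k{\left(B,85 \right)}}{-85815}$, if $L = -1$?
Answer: $- \frac{38}{2900547} \approx -1.3101 \cdot 10^{-5}$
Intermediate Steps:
$B = -95$ ($B = \left(-1 - 4\right) - 90 = -5 - 90 = -95$)
$k{\left(P,H \right)} = \frac{2 P}{-254 + H}$
$\frac{k{\left(B,85 \right)}}{-85815} = \frac{2 \left(-95\right) \frac{1}{-254 + 85}}{-85815} = 2 \left(-95\right) \frac{1}{-169} \left(- \frac{1}{85815}\right) = 2 \left(-95\right) \left(- \frac{1}{169}\right) \left(- \frac{1}{85815}\right) = \frac{190}{169} \left(- \frac{1}{85815}\right) = - \frac{38}{2900547}$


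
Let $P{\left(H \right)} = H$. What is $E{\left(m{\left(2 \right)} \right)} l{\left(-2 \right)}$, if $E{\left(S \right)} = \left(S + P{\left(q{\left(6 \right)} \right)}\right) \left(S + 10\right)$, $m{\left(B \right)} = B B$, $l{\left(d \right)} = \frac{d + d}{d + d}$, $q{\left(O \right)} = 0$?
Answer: $56$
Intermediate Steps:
$l{\left(d \right)} = 1$ ($l{\left(d \right)} = \frac{2 d}{2 d} = 2 d \frac{1}{2 d} = 1$)
$m{\left(B \right)} = B^{2}$
$E{\left(S \right)} = S \left(10 + S\right)$ ($E{\left(S \right)} = \left(S + 0\right) \left(S + 10\right) = S \left(10 + S\right)$)
$E{\left(m{\left(2 \right)} \right)} l{\left(-2 \right)} = 2^{2} \left(10 + 2^{2}\right) 1 = 4 \left(10 + 4\right) 1 = 4 \cdot 14 \cdot 1 = 56 \cdot 1 = 56$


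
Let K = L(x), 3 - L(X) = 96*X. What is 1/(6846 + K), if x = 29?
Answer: 1/4065 ≈ 0.00024600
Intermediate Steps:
L(X) = 3 - 96*X
K = -2781 (K = 3 - 96*29 = 3 - 2784 = -2781)
1/(6846 + K) = 1/(6846 - 2781) = 1/4065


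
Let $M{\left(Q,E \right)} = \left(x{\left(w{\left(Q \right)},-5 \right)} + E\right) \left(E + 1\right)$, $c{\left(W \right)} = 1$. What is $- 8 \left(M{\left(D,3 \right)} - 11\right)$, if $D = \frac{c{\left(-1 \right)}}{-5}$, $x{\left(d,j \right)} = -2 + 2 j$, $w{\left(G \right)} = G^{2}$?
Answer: $376$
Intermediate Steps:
$D = - \frac{1}{5}$ ($D = 1 \frac{1}{-5} = 1 \left(- \frac{1}{5}\right) = - \frac{1}{5} \approx -0.2$)
$M{\left(Q,E \right)} = \left(1 + E\right) \left(-12 + E\right)$ ($M{\left(Q,E \right)} = \left(\left(-2 + 2 \left(-5\right)\right) + E\right) \left(E + 1\right) = \left(\left(-2 - 10\right) + E\right) \left(1 + E\right) = \left(-12 + E\right) \left(1 + E\right) = \left(1 + E\right) \left(-12 + E\right)$)
$- 8 \left(M{\left(D,3 \right)} - 11\right) = - 8 \left(\left(-12 + 3^{2} - 33\right) - 11\right) = - 8 \left(\left(-12 + 9 - 33\right) - 11\right) = - 8 \left(-36 - 11\right) = \left(-8\right) \left(-47\right) = 376$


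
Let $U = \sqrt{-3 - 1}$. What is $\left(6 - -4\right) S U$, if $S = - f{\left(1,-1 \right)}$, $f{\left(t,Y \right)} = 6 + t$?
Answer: $- 140 i \approx - 140.0 i$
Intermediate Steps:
$U = 2 i$ ($U = \sqrt{-4} = 2 i \approx 2.0 i$)
$S = -7$ ($S = - (6 + 1) = \left(-1\right) 7 = -7$)
$\left(6 - -4\right) S U = \left(6 - -4\right) \left(-7\right) 2 i = \left(6 + 4\right) \left(-7\right) 2 i = 10 \left(-7\right) 2 i = - 70 \cdot 2 i = - 140 i$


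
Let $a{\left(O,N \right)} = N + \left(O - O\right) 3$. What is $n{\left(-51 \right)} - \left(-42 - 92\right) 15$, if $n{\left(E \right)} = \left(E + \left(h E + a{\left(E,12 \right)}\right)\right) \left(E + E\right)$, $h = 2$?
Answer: $16392$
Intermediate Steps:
$a{\left(O,N \right)} = N$ ($a{\left(O,N \right)} = N + 0 \cdot 3 = N + 0 = N$)
$n{\left(E \right)} = 2 E \left(12 + 3 E\right)$ ($n{\left(E \right)} = \left(E + \left(2 E + 12\right)\right) \left(E + E\right) = \left(E + \left(12 + 2 E\right)\right) 2 E = \left(12 + 3 E\right) 2 E = 2 E \left(12 + 3 E\right)$)
$n{\left(-51 \right)} - \left(-42 - 92\right) 15 = 6 \left(-51\right) \left(4 - 51\right) - \left(-42 - 92\right) 15 = 6 \left(-51\right) \left(-47\right) - \left(-134\right) 15 = 14382 - -2010 = 14382 + 2010 = 16392$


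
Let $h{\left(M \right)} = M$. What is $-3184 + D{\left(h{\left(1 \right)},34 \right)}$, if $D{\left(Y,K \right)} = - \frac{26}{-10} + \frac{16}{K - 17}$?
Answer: $- \frac{270339}{85} \approx -3180.5$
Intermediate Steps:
$D{\left(Y,K \right)} = \frac{13}{5} + \frac{16}{-17 + K}$ ($D{\left(Y,K \right)} = \left(-26\right) \left(- \frac{1}{10}\right) + \frac{16}{-17 + K} = \frac{13}{5} + \frac{16}{-17 + K}$)
$-3184 + D{\left(h{\left(1 \right)},34 \right)} = -3184 + \frac{-141 + 13 \cdot 34}{5 \left(-17 + 34\right)} = -3184 + \frac{-141 + 442}{5 \cdot 17} = -3184 + \frac{1}{5} \cdot \frac{1}{17} \cdot 301 = -3184 + \frac{301}{85} = - \frac{270339}{85}$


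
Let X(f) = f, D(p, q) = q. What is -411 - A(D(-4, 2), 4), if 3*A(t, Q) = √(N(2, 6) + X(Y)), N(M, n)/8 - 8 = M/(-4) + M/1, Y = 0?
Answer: -411 - 2*√19/3 ≈ -413.91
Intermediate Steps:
N(M, n) = 64 + 6*M (N(M, n) = 64 + 8*(M/(-4) + M/1) = 64 + 8*(M*(-¼) + M*1) = 64 + 8*(-M/4 + M) = 64 + 8*(3*M/4) = 64 + 6*M)
A(t, Q) = 2*√19/3 (A(t, Q) = √((64 + 6*2) + 0)/3 = √((64 + 12) + 0)/3 = √(76 + 0)/3 = √76/3 = (2*√19)/3 = 2*√19/3)
-411 - A(D(-4, 2), 4) = -411 - 2*√19/3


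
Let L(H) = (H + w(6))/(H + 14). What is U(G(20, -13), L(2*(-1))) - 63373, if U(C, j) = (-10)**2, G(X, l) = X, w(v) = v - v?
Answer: -63273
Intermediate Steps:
w(v) = 0
L(H) = H/(14 + H) (L(H) = (H + 0)/(H + 14) = H/(14 + H))
U(C, j) = 100
U(G(20, -13), L(2*(-1))) - 63373 = 100 - 63373 = -63273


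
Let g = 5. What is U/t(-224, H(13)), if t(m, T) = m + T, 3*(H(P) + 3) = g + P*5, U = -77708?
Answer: 233124/611 ≈ 381.54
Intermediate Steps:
H(P) = -4/3 + 5*P/3 (H(P) = -3 + (5 + P*5)/3 = -3 + (5 + 5*P)/3 = -3 + (5/3 + 5*P/3) = -4/3 + 5*P/3)
t(m, T) = T + m
U/t(-224, H(13)) = -77708/((-4/3 + (5/3)*13) - 224) = -77708/((-4/3 + 65/3) - 224) = -77708/(61/3 - 224) = -77708/(-611/3) = -77708*(-3/611) = 233124/611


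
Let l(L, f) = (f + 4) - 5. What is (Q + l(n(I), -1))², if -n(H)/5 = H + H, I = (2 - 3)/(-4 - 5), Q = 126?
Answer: 15376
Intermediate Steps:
I = ⅑ (I = -1/(-9) = -1*(-⅑) = ⅑ ≈ 0.11111)
n(H) = -10*H (n(H) = -5*(H + H) = -10*H)
l(L, f) = -1 + f (l(L, f) = (4 + f) - 5 = -1 + f)
(Q + l(n(I), -1))² = (126 + (-1 - 1))² = (126 - 2)² = 124² = 15376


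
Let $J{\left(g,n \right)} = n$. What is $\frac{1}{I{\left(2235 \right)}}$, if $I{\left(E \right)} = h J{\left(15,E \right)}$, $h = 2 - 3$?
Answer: $- \frac{1}{2235} \approx -0.00044743$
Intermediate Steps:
$h = -1$
$I{\left(E \right)} = - E$
$\frac{1}{I{\left(2235 \right)}} = \frac{1}{\left(-1\right) 2235} = \frac{1}{-2235} = - \frac{1}{2235}$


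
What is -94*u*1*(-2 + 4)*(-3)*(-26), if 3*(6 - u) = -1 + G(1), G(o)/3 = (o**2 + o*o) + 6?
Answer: 24440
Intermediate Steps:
G(o) = 18 + 6*o**2 (G(o) = 3*((o**2 + o*o) + 6) = 3*((o**2 + o**2) + 6) = 3*(2*o**2 + 6) = 3*(6 + 2*o**2) = 18 + 6*o**2)
u = -5/3 (u = 6 - (-1 + (18 + 6*1**2))/3 = 6 - (-1 + (18 + 6*1))/3 = 6 - (-1 + (18 + 6))/3 = 6 - (-1 + 24)/3 = 6 - 1/3*23 = 6 - 23/3 = -5/3 ≈ -1.6667)
-94*u*1*(-2 + 4)*(-3)*(-26) = -94*(-5/3*1)*(-2 + 4)*(-3)*(-26) = -(-470)*2*(-3)/3*(-26) = -(-470)*(-6)/3*(-26) = -94*10*(-26) = -940*(-26) = 24440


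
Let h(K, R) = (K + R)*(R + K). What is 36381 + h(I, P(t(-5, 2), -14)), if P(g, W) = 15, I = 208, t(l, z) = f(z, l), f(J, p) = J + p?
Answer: 86110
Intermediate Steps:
t(l, z) = l + z (t(l, z) = z + l = l + z)
h(K, R) = (K + R)² (h(K, R) = (K + R)*(K + R) = (K + R)²)
36381 + h(I, P(t(-5, 2), -14)) = 36381 + (208 + 15)² = 36381 + 223² = 36381 + 49729 = 86110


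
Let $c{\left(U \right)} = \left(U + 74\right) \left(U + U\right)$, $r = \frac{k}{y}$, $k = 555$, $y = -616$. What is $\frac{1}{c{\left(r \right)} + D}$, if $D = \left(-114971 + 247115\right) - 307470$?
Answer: $- \frac{189728}{33289242423} \approx -5.6994 \cdot 10^{-6}$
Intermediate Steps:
$D = -175326$ ($D = 132144 - 307470 = -175326$)
$r = - \frac{555}{616}$ ($r = \frac{555}{-616} = 555 \left(- \frac{1}{616}\right) = - \frac{555}{616} \approx -0.90097$)
$c{\left(U \right)} = 2 U \left(74 + U\right)$ ($c{\left(U \right)} = \left(74 + U\right) 2 U = 2 U \left(74 + U\right)$)
$\frac{1}{c{\left(r \right)} + D} = \frac{1}{2 \left(- \frac{555}{616}\right) \left(74 - \frac{555}{616}\right) - 175326} = \frac{1}{2 \left(- \frac{555}{616}\right) \frac{45029}{616} - 175326} = \frac{1}{- \frac{24991095}{189728} - 175326} = \frac{1}{- \frac{33289242423}{189728}} = - \frac{189728}{33289242423}$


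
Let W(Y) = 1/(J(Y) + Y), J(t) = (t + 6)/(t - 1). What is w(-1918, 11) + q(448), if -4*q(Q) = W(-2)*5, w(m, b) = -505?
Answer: -4037/8 ≈ -504.63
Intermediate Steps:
J(t) = (6 + t)/(-1 + t)
W(Y) = 1/(Y + (6 + Y)/(-1 + Y)) (W(Y) = 1/((6 + Y)/(-1 + Y) + Y) = 1/(Y + (6 + Y)/(-1 + Y)))
q(Q) = 3/8 (q(Q) = -(-1 - 2)/(6 + (-2)²)*5/4 = --3/(6 + 4)*5/4 = --3/10*5/4 = -(⅒)*(-3)*5/4 = -(-3)*5/40 = -¼*(-3/2) = 3/8)
w(-1918, 11) + q(448) = -505 + 3/8 = -4037/8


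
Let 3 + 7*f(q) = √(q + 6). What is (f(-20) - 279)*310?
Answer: -606360/7 + 310*I*√14/7 ≈ -86623.0 + 165.7*I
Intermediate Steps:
f(q) = -3/7 + √(6 + q)/7 (f(q) = -3/7 + √(q + 6)/7 = -3/7 + √(6 + q)/7)
(f(-20) - 279)*310 = ((-3/7 + √(6 - 20)/7) - 279)*310 = ((-3/7 + √(-14)/7) - 279)*310 = ((-3/7 + (I*√14)/7) - 279)*310 = ((-3/7 + I*√14/7) - 279)*310 = (-1956/7 + I*√14/7)*310 = -606360/7 + 310*I*√14/7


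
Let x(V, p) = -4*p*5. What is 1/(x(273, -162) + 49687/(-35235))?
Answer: 35235/114111713 ≈ 0.00030878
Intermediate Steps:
x(V, p) = -20*p
1/(x(273, -162) + 49687/(-35235)) = 1/(-20*(-162) + 49687/(-35235)) = 1/(3240 + 49687*(-1/35235)) = 1/(3240 - 49687/35235) = 1/(114111713/35235) = 35235/114111713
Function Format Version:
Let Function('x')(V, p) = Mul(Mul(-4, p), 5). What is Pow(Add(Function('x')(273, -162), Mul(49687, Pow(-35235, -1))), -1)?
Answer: Rational(35235, 114111713) ≈ 0.00030878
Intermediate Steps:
Function('x')(V, p) = Mul(-20, p)
Pow(Add(Function('x')(273, -162), Mul(49687, Pow(-35235, -1))), -1) = Pow(Add(Mul(-20, -162), Mul(49687, Pow(-35235, -1))), -1) = Pow(Add(3240, Mul(49687, Rational(-1, 35235))), -1) = Pow(Add(3240, Rational(-49687, 35235)), -1) = Pow(Rational(114111713, 35235), -1) = Rational(35235, 114111713)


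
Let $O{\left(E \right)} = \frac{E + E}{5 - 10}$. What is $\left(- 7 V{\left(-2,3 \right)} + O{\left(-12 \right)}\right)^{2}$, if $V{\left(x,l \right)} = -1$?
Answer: $\frac{3481}{25} \approx 139.24$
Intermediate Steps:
$O{\left(E \right)} = - \frac{2 E}{5}$ ($O{\left(E \right)} = \frac{2 E}{-5} = 2 E \left(- \frac{1}{5}\right) = - \frac{2 E}{5}$)
$\left(- 7 V{\left(-2,3 \right)} + O{\left(-12 \right)}\right)^{2} = \left(\left(-7\right) \left(-1\right) - - \frac{24}{5}\right)^{2} = \left(7 + \frac{24}{5}\right)^{2} = \left(\frac{59}{5}\right)^{2} = \frac{3481}{25}$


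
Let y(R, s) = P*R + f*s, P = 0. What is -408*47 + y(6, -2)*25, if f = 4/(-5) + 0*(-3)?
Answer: -19136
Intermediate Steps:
f = -4/5 (f = 4*(-1/5) + 0 = -4/5 + 0 = -4/5 ≈ -0.80000)
y(R, s) = -4*s/5 (y(R, s) = 0*R - 4*s/5 = 0 - 4*s/5 = -4*s/5)
-408*47 + y(6, -2)*25 = -408*47 - 4/5*(-2)*25 = -19176 + (8/5)*25 = -19176 + 40 = -19136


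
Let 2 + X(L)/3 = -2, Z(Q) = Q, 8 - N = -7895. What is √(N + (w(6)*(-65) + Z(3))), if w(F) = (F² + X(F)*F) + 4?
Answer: √9986 ≈ 99.930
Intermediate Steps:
N = 7903 (N = 8 - 1*(-7895) = 8 + 7895 = 7903)
X(L) = -12 (X(L) = -6 + 3*(-2) = -6 - 6 = -12)
w(F) = 4 + F² - 12*F (w(F) = (F² - 12*F) + 4 = 4 + F² - 12*F)
√(N + (w(6)*(-65) + Z(3))) = √(7903 + ((4 + 6² - 12*6)*(-65) + 3)) = √(7903 + ((4 + 36 - 72)*(-65) + 3)) = √(7903 + (-32*(-65) + 3)) = √(7903 + (2080 + 3)) = √(7903 + 2083) = √9986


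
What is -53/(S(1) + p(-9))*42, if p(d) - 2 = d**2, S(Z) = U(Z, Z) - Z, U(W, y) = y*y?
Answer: -2226/83 ≈ -26.819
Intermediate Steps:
U(W, y) = y**2
S(Z) = Z**2 - Z
p(d) = 2 + d**2
-53/(S(1) + p(-9))*42 = -53/(1*(-1 + 1) + (2 + (-9)**2))*42 = -53/(1*0 + (2 + 81))*42 = -53/(0 + 83)*42 = -53/83*42 = -2226/83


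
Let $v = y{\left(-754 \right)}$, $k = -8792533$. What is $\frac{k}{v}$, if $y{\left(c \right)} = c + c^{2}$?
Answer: $- \frac{8792533}{567762} \approx -15.486$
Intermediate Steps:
$v = 567762$ ($v = - 754 \left(1 - 754\right) = \left(-754\right) \left(-753\right) = 567762$)
$\frac{k}{v} = - \frac{8792533}{567762}$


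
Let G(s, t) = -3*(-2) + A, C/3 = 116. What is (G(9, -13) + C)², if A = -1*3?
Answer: 123201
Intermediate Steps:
C = 348 (C = 3*116 = 348)
A = -3
G(s, t) = 3 (G(s, t) = -3*(-2) - 3 = 6 - 3 = 3)
(G(9, -13) + C)² = (3 + 348)² = 351² = 123201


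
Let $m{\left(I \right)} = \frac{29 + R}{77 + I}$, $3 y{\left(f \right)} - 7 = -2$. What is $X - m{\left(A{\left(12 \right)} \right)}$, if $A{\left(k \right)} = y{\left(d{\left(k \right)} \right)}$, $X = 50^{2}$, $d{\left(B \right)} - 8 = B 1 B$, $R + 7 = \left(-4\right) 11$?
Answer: $\frac{295033}{118} \approx 2500.3$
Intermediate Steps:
$R = -51$ ($R = -7 - 44 = -51$)
$d{\left(B \right)} = 8 + B^{2}$ ($d{\left(B \right)} = 8 + B 1 B = 8 + B B = 8 + B^{2}$)
$y{\left(f \right)} = \frac{5}{3}$ ($y{\left(f \right)} = \frac{7}{3} + \frac{1}{3} \left(-2\right) = \frac{7}{3} - \frac{2}{3} = \frac{5}{3}$)
$X = 2500$
$A{\left(k \right)} = \frac{5}{3}$
$m{\left(I \right)} = - \frac{22}{77 + I}$ ($m{\left(I \right)} = \frac{29 - 51}{77 + I} = - \frac{22}{77 + I}$)
$X - m{\left(A{\left(12 \right)} \right)} = 2500 - - \frac{22}{77 + \frac{5}{3}} = 2500 - - \frac{22}{\frac{236}{3}} = 2500 - \left(-22\right) \frac{3}{236} = 2500 - - \frac{33}{118} = 2500 + \frac{33}{118} = \frac{295033}{118}$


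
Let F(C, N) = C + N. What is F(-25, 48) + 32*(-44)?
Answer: -1385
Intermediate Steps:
F(-25, 48) + 32*(-44) = (-25 + 48) + 32*(-44) = 23 - 1408 = -1385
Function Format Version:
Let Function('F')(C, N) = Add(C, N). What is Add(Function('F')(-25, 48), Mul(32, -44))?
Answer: -1385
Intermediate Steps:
Add(Function('F')(-25, 48), Mul(32, -44)) = Add(Add(-25, 48), Mul(32, -44)) = Add(23, -1408) = -1385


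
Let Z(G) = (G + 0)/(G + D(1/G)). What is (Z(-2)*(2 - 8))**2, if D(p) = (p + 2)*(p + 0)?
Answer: 2304/121 ≈ 19.041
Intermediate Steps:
D(p) = p*(2 + p) (D(p) = (2 + p)*p = p*(2 + p))
Z(G) = G/(G + (2 + 1/G)/G) (Z(G) = (G + 0)/(G + (2 + 1/G)/G) = G/(G + (2 + 1/G)/G))
(Z(-2)*(2 - 8))**2 = (((-2)**3/(1 + (-2)**3 + 2*(-2)))*(2 - 8))**2 = (-8/(1 - 8 - 4)*(-6))**2 = (-8/(-11)*(-6))**2 = (-8*(-1/11)*(-6))**2 = ((8/11)*(-6))**2 = (-48/11)**2 = 2304/121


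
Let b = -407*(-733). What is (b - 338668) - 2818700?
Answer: -2859037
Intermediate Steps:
b = 298331
(b - 338668) - 2818700 = (298331 - 338668) - 2818700 = -40337 - 2818700 = -2859037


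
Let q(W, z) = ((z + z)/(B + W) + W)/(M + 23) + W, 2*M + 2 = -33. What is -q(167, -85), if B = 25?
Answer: -104123/528 ≈ -197.20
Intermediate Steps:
M = -35/2 (M = -1 + (1/2)*(-33) = -1 - 33/2 = -35/2 ≈ -17.500)
q(W, z) = 13*W/11 + 4*z/(11*(25 + W)) (q(W, z) = ((z + z)/(25 + W) + W)/(-35/2 + 23) + W = ((2*z)/(25 + W) + W)/(11/2) + W = (2*z/(25 + W) + W)*(2/11) + W = (W + 2*z/(25 + W))*(2/11) + W = (2*W/11 + 4*z/(11*(25 + W))) + W = 13*W/11 + 4*z/(11*(25 + W)))
-q(167, -85) = -(4*(-85) + 13*167**2 + 325*167)/(11*(25 + 167)) = -(-340 + 13*27889 + 54275)/(11*192) = -(-340 + 362557 + 54275)/(11*192) = -416492/(11*192) = -1*104123/528 = -104123/528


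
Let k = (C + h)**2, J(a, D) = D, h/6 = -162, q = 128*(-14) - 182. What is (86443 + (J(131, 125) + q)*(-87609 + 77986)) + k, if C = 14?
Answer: 18797134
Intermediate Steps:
q = -1974 (q = -1792 - 182 = -1974)
h = -972 (h = 6*(-162) = -972)
k = 917764 (k = (14 - 972)**2 = (-958)**2 = 917764)
(86443 + (J(131, 125) + q)*(-87609 + 77986)) + k = (86443 + (125 - 1974)*(-87609 + 77986)) + 917764 = (86443 - 1849*(-9623)) + 917764 = (86443 + 17792927) + 917764 = 17879370 + 917764 = 18797134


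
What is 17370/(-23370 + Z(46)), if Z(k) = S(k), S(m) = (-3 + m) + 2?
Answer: -1158/1555 ≈ -0.74469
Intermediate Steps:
S(m) = -1 + m
Z(k) = -1 + k
17370/(-23370 + Z(46)) = 17370/(-23370 + (-1 + 46)) = 17370/(-23370 + 45) = 17370/(-23325) = 17370*(-1/23325) = -1158/1555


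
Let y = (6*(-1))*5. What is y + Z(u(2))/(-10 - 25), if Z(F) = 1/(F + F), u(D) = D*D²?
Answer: -16801/560 ≈ -30.002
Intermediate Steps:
y = -30 (y = -6*5 = -30)
u(D) = D³
Z(F) = 1/(2*F)
y + Z(u(2))/(-10 - 25) = -30 + (1/(2*(2³)))/(-10 - 25) = -30 + ((½)/8)/(-35) = -30 + ((½)*(⅛))*(-1/35) = -30 + (1/16)*(-1/35) = -30 - 1/560 = -16801/560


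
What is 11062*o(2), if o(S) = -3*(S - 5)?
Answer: 99558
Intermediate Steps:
o(S) = 15 - 3*S (o(S) = -3*(-5 + S) = 15 - 3*S)
11062*o(2) = 11062*(15 - 3*2) = 11062*(15 - 6) = 11062*9 = 99558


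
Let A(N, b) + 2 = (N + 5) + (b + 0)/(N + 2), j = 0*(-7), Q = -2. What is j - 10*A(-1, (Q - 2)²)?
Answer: -180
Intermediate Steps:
j = 0
A(N, b) = 3 + N + b/(2 + N) (A(N, b) = -2 + ((N + 5) + (b + 0)/(N + 2)) = -2 + ((5 + N) + b/(2 + N)) = -2 + (5 + N + b/(2 + N)) = 3 + N + b/(2 + N))
j - 10*A(-1, (Q - 2)²) = 0 - 10*(6 + (-2 - 2)² + (-1)² + 5*(-1))/(2 - 1) = 0 - 10*(6 + (-4)² + 1 - 5)/1 = 0 - 10*(6 + 16 + 1 - 5) = 0 - 10*18 = 0 - 180 = -180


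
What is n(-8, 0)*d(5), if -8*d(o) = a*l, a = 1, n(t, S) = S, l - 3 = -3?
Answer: 0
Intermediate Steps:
l = 0 (l = 3 - 3 = 0)
d(o) = 0 (d(o) = -0/8 = -⅛*0 = 0)
n(-8, 0)*d(5) = 0*0 = 0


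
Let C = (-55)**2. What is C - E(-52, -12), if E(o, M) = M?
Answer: 3037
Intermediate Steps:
C = 3025
C - E(-52, -12) = 3025 - 1*(-12) = 3025 + 12 = 3037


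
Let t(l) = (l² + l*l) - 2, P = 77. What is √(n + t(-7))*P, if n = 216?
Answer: 154*√78 ≈ 1360.1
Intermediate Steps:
t(l) = -2 + 2*l² (t(l) = (l² + l²) - 2 = 2*l² - 2 = -2 + 2*l²)
√(n + t(-7))*P = √(216 + (-2 + 2*(-7)²))*77 = √(216 + (-2 + 2*49))*77 = √(216 + (-2 + 98))*77 = √(216 + 96)*77 = √312*77 = (2*√78)*77 = 154*√78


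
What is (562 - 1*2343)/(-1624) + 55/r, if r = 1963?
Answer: 3585423/3187912 ≈ 1.1247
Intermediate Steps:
(562 - 1*2343)/(-1624) + 55/r = (562 - 1*2343)/(-1624) + 55/1963 = (562 - 2343)*(-1/1624) + 55*(1/1963) = -1781*(-1/1624) + 55/1963 = 1781/1624 + 55/1963 = 3585423/3187912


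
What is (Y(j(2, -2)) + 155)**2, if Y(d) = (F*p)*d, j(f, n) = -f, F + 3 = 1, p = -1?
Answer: 22801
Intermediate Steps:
F = -2 (F = -3 + 1 = -2)
Y(d) = 2*d (Y(d) = (-2*(-1))*d = 2*d)
(Y(j(2, -2)) + 155)**2 = (2*(-1*2) + 155)**2 = (2*(-2) + 155)**2 = (-4 + 155)**2 = 151**2 = 22801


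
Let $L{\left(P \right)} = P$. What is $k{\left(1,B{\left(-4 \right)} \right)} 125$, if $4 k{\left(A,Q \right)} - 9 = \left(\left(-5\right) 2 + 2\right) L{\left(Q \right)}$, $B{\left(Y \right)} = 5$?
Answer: $- \frac{3875}{4} \approx -968.75$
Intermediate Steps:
$k{\left(A,Q \right)} = \frac{9}{4} - 2 Q$ ($k{\left(A,Q \right)} = \frac{9}{4} + \frac{\left(\left(-5\right) 2 + 2\right) Q}{4} = \frac{9}{4} + \frac{\left(-10 + 2\right) Q}{4} = \frac{9}{4} + \frac{\left(-8\right) Q}{4} = \frac{9}{4} - 2 Q$)
$k{\left(1,B{\left(-4 \right)} \right)} 125 = \left(\frac{9}{4} - 10\right) 125 = \left(- \frac{31}{4}\right) 125 = - \frac{3875}{4}$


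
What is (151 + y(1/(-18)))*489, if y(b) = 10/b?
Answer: -14181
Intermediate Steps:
(151 + y(1/(-18)))*489 = (151 + 10/(1/(-18)))*489 = (151 + 10/(-1/18))*489 = (151 + 10*(-18))*489 = (151 - 180)*489 = -29*489 = -14181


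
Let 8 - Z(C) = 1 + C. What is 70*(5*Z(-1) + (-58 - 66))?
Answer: -5880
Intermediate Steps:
Z(C) = 7 - C (Z(C) = 8 - (1 + C) = 8 + (-1 - C) = 7 - C)
70*(5*Z(-1) + (-58 - 66)) = 70*(5*(7 - 1*(-1)) + (-58 - 66)) = 70*(5*(7 + 1) - 124) = 70*(5*8 - 124) = 70*(40 - 124) = 70*(-84) = -5880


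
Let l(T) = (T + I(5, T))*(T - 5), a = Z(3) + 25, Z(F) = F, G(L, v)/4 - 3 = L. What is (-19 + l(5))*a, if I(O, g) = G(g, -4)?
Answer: -532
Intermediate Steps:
G(L, v) = 12 + 4*L
I(O, g) = 12 + 4*g
a = 28 (a = 3 + 25 = 28)
l(T) = (-5 + T)*(12 + 5*T) (l(T) = (T + (12 + 4*T))*(T - 5) = (12 + 5*T)*(-5 + T) = (-5 + T)*(12 + 5*T))
(-19 + l(5))*a = (-19 + (-60 - 13*5 + 5*5²))*28 = (-19 + (-60 - 65 + 5*25))*28 = (-19 + (-60 - 65 + 125))*28 = (-19 + 0)*28 = -19*28 = -532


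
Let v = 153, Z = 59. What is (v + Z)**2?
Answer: 44944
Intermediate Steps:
(v + Z)**2 = (153 + 59)**2 = 212**2 = 44944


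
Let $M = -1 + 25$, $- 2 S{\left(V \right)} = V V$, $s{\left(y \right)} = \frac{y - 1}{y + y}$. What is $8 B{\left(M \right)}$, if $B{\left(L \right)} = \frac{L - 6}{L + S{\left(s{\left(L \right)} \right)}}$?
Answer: $\frac{663552}{110063} \approx 6.0288$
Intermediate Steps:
$s{\left(y \right)} = \frac{-1 + y}{2 y}$
$S{\left(V \right)} = - \frac{V^{2}}{2}$ ($S{\left(V \right)} = - \frac{V V}{2} = - \frac{V^{2}}{2}$)
$M = 24$
$B{\left(L \right)} = \frac{-6 + L}{L - \frac{\left(-1 + L\right)^{2}}{8 L^{2}}}$ ($B{\left(L \right)} = \frac{L - 6}{L - \frac{\left(\frac{-1 + L}{2 L}\right)^{2}}{2}} = \frac{-6 + L}{L - \frac{\frac{1}{4} \frac{1}{L^{2}} \left(-1 + L\right)^{2}}{2}} = \frac{-6 + L}{L - \frac{\left(-1 + L\right)^{2}}{8 L^{2}}}$)
$8 B{\left(M \right)} = 8 \frac{8 \cdot 24^{2} \left(-6 + 24\right)}{- \left(-1 + 24\right)^{2} + 8 \cdot 24^{3}} = 8 \cdot 8 \cdot 576 \frac{1}{- 23^{2} + 8 \cdot 13824} \cdot 18 = 8 \cdot 8 \cdot 576 \frac{1}{\left(-1\right) 529 + 110592} \cdot 18 = 8 \cdot 8 \cdot 576 \frac{1}{-529 + 110592} \cdot 18 = 8 \cdot 8 \cdot 576 \cdot \frac{1}{110063} \cdot 18 = 8 \cdot \frac{82944}{110063} = \frac{663552}{110063}$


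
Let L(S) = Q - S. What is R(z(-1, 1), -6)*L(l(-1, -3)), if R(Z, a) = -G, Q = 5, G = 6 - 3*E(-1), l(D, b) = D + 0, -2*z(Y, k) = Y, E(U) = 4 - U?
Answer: 54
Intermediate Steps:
z(Y, k) = -Y/2
l(D, b) = D
G = -9 (G = 6 - 3*(4 - 1*(-1)) = 6 - 3*(4 + 1) = 6 - 3*5 = 6 - 15 = -9)
R(Z, a) = 9 (R(Z, a) = -1*(-9) = 9)
L(S) = 5 - S
R(z(-1, 1), -6)*L(l(-1, -3)) = 9*(5 - 1*(-1)) = 9*(5 + 1) = 9*6 = 54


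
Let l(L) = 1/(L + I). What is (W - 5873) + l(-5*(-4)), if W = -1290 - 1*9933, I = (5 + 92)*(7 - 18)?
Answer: -17899513/1047 ≈ -17096.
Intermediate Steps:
I = -1067 (I = 97*(-11) = -1067)
W = -11223 (W = -1290 - 9933 = -11223)
l(L) = 1/(-1067 + L) (l(L) = 1/(L - 1067) = 1/(-1067 + L))
(W - 5873) + l(-5*(-4)) = (-11223 - 5873) + 1/(-1067 - 5*(-4)) = -17096 + 1/(-1067 + 20) = -17096 + 1/(-1047) = -17096 - 1/1047 = -17899513/1047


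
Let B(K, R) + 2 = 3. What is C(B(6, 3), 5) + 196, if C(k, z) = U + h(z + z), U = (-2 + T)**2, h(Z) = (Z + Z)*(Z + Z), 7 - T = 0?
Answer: 621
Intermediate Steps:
T = 7 (T = 7 - 1*0 = 7 + 0 = 7)
B(K, R) = 1 (B(K, R) = -2 + 3 = 1)
h(Z) = 4*Z**2 (h(Z) = (2*Z)*(2*Z) = 4*Z**2)
U = 25 (U = (-2 + 7)**2 = 5**2 = 25)
C(k, z) = 25 + 16*z**2 (C(k, z) = 25 + 4*(z + z)**2 = 25 + 4*(2*z)**2 = 25 + 4*(4*z**2) = 25 + 16*z**2)
C(B(6, 3), 5) + 196 = (25 + 16*5**2) + 196 = (25 + 16*25) + 196 = (25 + 400) + 196 = 425 + 196 = 621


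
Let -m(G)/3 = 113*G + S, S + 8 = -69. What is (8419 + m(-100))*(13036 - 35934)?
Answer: -974309900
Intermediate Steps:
S = -77 (S = -8 - 69 = -77)
m(G) = 231 - 339*G (m(G) = -3*(113*G - 77) = -3*(-77 + 113*G) = 231 - 339*G)
(8419 + m(-100))*(13036 - 35934) = (8419 + (231 - 339*(-100)))*(13036 - 35934) = (8419 + (231 + 33900))*(-22898) = (8419 + 34131)*(-22898) = 42550*(-22898) = -974309900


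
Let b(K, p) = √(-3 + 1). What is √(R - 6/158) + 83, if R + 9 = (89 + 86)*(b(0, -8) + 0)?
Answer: 83 + √(-56406 + 1092175*I*√2)/79 ≈ 93.923 + 11.329*I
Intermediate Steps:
b(K, p) = I*√2 (b(K, p) = √(-2) = I*√2)
R = -9 + 175*I*√2 (R = -9 + (89 + 86)*(I*√2 + 0) = -9 + 175*(I*√2) = -9 + 175*I*√2 ≈ -9.0 + 247.49*I)
√(R - 6/158) + 83 = √((-9 + 175*I*√2) - 6/158) + 83 = √((-9 + 175*I*√2) - 6*1/158) + 83 = √((-9 + 175*I*√2) - 3/79) + 83 = √(-714/79 + 175*I*√2) + 83 = 83 + √(-714/79 + 175*I*√2)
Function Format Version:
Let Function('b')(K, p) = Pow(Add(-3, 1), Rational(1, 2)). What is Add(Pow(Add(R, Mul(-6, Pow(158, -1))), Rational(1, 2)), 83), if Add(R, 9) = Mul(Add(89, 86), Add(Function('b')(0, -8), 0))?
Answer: Add(83, Mul(Rational(1, 79), Pow(Add(-56406, Mul(1092175, I, Pow(2, Rational(1, 2)))), Rational(1, 2)))) ≈ Add(93.923, Mul(11.329, I))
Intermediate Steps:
Function('b')(K, p) = Mul(I, Pow(2, Rational(1, 2))) (Function('b')(K, p) = Pow(-2, Rational(1, 2)) = Mul(I, Pow(2, Rational(1, 2))))
R = Add(-9, Mul(175, I, Pow(2, Rational(1, 2)))) (R = Add(-9, Mul(Add(89, 86), Add(Mul(I, Pow(2, Rational(1, 2))), 0))) = Add(-9, Mul(175, Mul(I, Pow(2, Rational(1, 2))))) = Add(-9, Mul(175, I, Pow(2, Rational(1, 2)))) ≈ Add(-9.0000, Mul(247.49, I)))
Add(Pow(Add(R, Mul(-6, Pow(158, -1))), Rational(1, 2)), 83) = Add(Pow(Add(Add(-9, Mul(175, I, Pow(2, Rational(1, 2)))), Mul(-6, Pow(158, -1))), Rational(1, 2)), 83) = Add(Pow(Add(Add(-9, Mul(175, I, Pow(2, Rational(1, 2)))), Mul(-6, Rational(1, 158))), Rational(1, 2)), 83) = Add(Pow(Add(Add(-9, Mul(175, I, Pow(2, Rational(1, 2)))), Rational(-3, 79)), Rational(1, 2)), 83) = Add(Pow(Add(Rational(-714, 79), Mul(175, I, Pow(2, Rational(1, 2)))), Rational(1, 2)), 83) = Add(83, Pow(Add(Rational(-714, 79), Mul(175, I, Pow(2, Rational(1, 2)))), Rational(1, 2)))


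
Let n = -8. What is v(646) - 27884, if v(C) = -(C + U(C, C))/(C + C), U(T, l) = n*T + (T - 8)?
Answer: -9005561/323 ≈ -27881.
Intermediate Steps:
U(T, l) = -8 - 7*T (U(T, l) = -8*T + (T - 8) = -8*T + (-8 + T) = -8 - 7*T)
v(C) = -(-8 - 6*C)/(2*C) (v(C) = -(C + (-8 - 7*C))/(C + C) = -(-8 - 6*C)/(2*C))
v(646) - 27884 = (3 + 4/646) - 27884 = (3 + 4*(1/646)) - 27884 = (3 + 2/323) - 27884 = 971/323 - 27884 = -9005561/323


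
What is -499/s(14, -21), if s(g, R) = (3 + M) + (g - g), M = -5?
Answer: 499/2 ≈ 249.50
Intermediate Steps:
s(g, R) = -2 (s(g, R) = (3 - 5) + (g - g) = -2 + 0 = -2)
-499/s(14, -21) = -499/(-2) = -499*(-½) = 499/2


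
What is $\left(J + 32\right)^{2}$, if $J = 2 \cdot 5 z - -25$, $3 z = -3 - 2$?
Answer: $\frac{14641}{9} \approx 1626.8$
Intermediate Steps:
$z = - \frac{5}{3}$ ($z = \frac{-3 - 2}{3} = \frac{1}{3} \left(-5\right) = - \frac{5}{3} \approx -1.6667$)
$J = \frac{25}{3}$ ($J = 2 \cdot 5 \left(- \frac{5}{3}\right) - -25 = 10 \left(- \frac{5}{3}\right) + 25 = - \frac{50}{3} + 25 = \frac{25}{3} \approx 8.3333$)
$\left(J + 32\right)^{2} = \left(\frac{25}{3} + 32\right)^{2} = \left(\frac{121}{3}\right)^{2} = \frac{14641}{9}$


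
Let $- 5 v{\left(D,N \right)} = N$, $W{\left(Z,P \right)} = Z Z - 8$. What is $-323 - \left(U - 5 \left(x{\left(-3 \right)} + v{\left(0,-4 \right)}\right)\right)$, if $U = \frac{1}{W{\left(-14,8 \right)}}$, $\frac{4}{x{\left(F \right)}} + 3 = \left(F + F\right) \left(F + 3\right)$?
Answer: $- \frac{183679}{564} \approx -325.67$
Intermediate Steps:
$W{\left(Z,P \right)} = -8 + Z^{2}$ ($W{\left(Z,P \right)} = Z^{2} - 8 = -8 + Z^{2}$)
$v{\left(D,N \right)} = - \frac{N}{5}$
$x{\left(F \right)} = \frac{4}{-3 + 2 F \left(3 + F\right)}$ ($x{\left(F \right)} = \frac{4}{-3 + \left(F + F\right) \left(F + 3\right)} = \frac{4}{-3 + 2 F \left(3 + F\right)}$)
$U = \frac{1}{188}$ ($U = \frac{1}{-8 + \left(-14\right)^{2}} = \frac{1}{-8 + 196} = \frac{1}{188} \approx 0.0053191$)
$-323 - \left(U - 5 \left(x{\left(-3 \right)} + v{\left(0,-4 \right)}\right)\right) = -323 - \left(\frac{1}{188} - 5 \left(\frac{4}{-3 + 2 \left(-3\right)^{2} + 6 \left(-3\right)} - - \frac{4}{5}\right)\right) = -323 - \left(\frac{1}{188} - 5 \left(\frac{4}{-3 + 2 \cdot 9 - 18} + \frac{4}{5}\right)\right) = -323 - \left(\frac{1}{188} - 5 \left(\frac{4}{-3 + 18 - 18} + \frac{4}{5}\right)\right) = -323 - \left(\frac{1}{188} - 5 \left(\frac{4}{-3} + \frac{4}{5}\right)\right) = -323 - \left(\frac{1}{188} - 5 \left(4 \left(- \frac{1}{3}\right) + \frac{4}{5}\right)\right) = -323 - \left(\frac{1}{188} - 5 \left(- \frac{4}{3} + \frac{4}{5}\right)\right) = -323 - \left(\frac{1}{188} - 5 \left(- \frac{8}{15}\right)\right) = -323 - \left(\frac{1}{188} - - \frac{8}{3}\right) = -323 - \left(\frac{1}{188} + \frac{8}{3}\right) = -323 - \frac{1507}{564} = - \frac{183679}{564}$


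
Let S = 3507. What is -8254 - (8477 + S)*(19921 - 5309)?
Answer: -175118462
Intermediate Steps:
-8254 - (8477 + S)*(19921 - 5309) = -8254 - (8477 + 3507)*(19921 - 5309) = -8254 - 11984*14612 = -8254 - 1*175110208 = -8254 - 175110208 = -175118462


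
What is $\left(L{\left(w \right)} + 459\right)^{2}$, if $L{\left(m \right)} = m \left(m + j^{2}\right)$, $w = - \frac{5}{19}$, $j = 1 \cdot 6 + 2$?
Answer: $\frac{25486206736}{130321} \approx 1.9556 \cdot 10^{5}$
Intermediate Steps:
$j = 8$ ($j = 6 + 2 = 8$)
$w = - \frac{5}{19}$ ($w = \left(-5\right) \frac{1}{19} = - \frac{5}{19} \approx -0.26316$)
$L{\left(m \right)} = m \left(64 + m\right)$ ($L{\left(m \right)} = m \left(m + 8^{2}\right) = m \left(m + 64\right) = m \left(64 + m\right)$)
$\left(L{\left(w \right)} + 459\right)^{2} = \left(- \frac{5 \left(64 - \frac{5}{19}\right)}{19} + 459\right)^{2} = \left(\left(- \frac{5}{19}\right) \frac{1211}{19} + 459\right)^{2} = \left(- \frac{6055}{361} + 459\right)^{2} = \left(\frac{159644}{361}\right)^{2} = \frac{25486206736}{130321}$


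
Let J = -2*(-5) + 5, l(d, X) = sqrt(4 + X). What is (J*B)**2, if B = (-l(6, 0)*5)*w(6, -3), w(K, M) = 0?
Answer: 0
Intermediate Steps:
J = 15 (J = 10 + 5 = 15)
B = 0 (B = (-sqrt(4 + 0)*5)*0 = (-sqrt(4)*5)*0 = (-1*2*5)*0 = -2*5*0 = -10*0 = 0)
(J*B)**2 = (15*0)**2 = 0**2 = 0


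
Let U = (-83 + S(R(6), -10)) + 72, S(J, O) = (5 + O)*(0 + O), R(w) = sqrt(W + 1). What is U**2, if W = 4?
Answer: 1521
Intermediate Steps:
R(w) = sqrt(5) (R(w) = sqrt(4 + 1) = sqrt(5))
S(J, O) = O*(5 + O) (S(J, O) = (5 + O)*O = O*(5 + O))
U = 39 (U = (-83 - 10*(5 - 10)) + 72 = (-83 - 10*(-5)) + 72 = (-83 + 50) + 72 = -33 + 72 = 39)
U**2 = 39**2 = 1521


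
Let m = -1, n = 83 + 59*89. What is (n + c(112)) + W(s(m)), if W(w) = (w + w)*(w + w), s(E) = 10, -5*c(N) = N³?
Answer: -1376258/5 ≈ -2.7525e+5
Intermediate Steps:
n = 5334 (n = 83 + 5251 = 5334)
c(N) = -N³/5
W(w) = 4*w² (W(w) = (2*w)*(2*w) = 4*w²)
(n + c(112)) + W(s(m)) = (5334 - ⅕*112³) + 4*10² = (5334 - ⅕*1404928) + 4*100 = (5334 - 1404928/5) + 400 = -1378258/5 + 400 = -1376258/5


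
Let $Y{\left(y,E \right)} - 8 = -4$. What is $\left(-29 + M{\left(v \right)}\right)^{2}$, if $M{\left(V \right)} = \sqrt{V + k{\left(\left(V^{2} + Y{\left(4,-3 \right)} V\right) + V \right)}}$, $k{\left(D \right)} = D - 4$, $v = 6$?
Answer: $909 - 116 \sqrt{17} \approx 430.72$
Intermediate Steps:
$Y{\left(y,E \right)} = 4$ ($Y{\left(y,E \right)} = 8 - 4 = 4$)
$k{\left(D \right)} = -4 + D$
$M{\left(V \right)} = \sqrt{-4 + V^{2} + 6 V}$ ($M{\left(V \right)} = \sqrt{V - \left(4 - V^{2} - 5 V\right)} = \sqrt{V + \left(-4 + V^{2} + 5 V\right)} = \sqrt{-4 + V^{2} + 6 V}$)
$\left(-29 + M{\left(v \right)}\right)^{2} = \left(-29 + \sqrt{-4 + 6 + 6 \left(5 + 6\right)}\right)^{2} = \left(-29 + \sqrt{-4 + 6 + 6 \cdot 11}\right)^{2} = \left(-29 + \sqrt{-4 + 6 + 66}\right)^{2} = \left(-29 + \sqrt{68}\right)^{2} = \left(-29 + 2 \sqrt{17}\right)^{2}$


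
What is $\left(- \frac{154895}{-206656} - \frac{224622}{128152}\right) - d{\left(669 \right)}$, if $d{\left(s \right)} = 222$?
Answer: $- \frac{738234959507}{3310422464} \approx -223.0$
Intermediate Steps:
$\left(- \frac{154895}{-206656} - \frac{224622}{128152}\right) - d{\left(669 \right)} = \left(- \frac{154895}{-206656} - \frac{224622}{128152}\right) - 222 = \left(\left(-154895\right) \left(- \frac{1}{206656}\right) - \frac{112311}{64076}\right) - 222 = \left(\frac{154895}{206656} - \frac{112311}{64076}\right) - 222 = - \frac{3321172499}{3310422464} - 222 = - \frac{738234959507}{3310422464}$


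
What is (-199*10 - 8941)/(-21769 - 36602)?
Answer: 10931/58371 ≈ 0.18727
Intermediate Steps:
(-199*10 - 8941)/(-21769 - 36602) = (-1990 - 8941)/(-58371) = -10931*(-1/58371) = 10931/58371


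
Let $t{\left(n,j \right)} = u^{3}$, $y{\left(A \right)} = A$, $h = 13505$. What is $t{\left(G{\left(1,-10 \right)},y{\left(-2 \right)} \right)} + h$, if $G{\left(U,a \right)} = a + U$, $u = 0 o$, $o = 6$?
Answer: $13505$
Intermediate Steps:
$u = 0$ ($u = 0 \cdot 6 = 0$)
$G{\left(U,a \right)} = U + a$
$t{\left(n,j \right)} = 0$ ($t{\left(n,j \right)} = 0^{3} = 0$)
$t{\left(G{\left(1,-10 \right)},y{\left(-2 \right)} \right)} + h = 0 + 13505 = 13505$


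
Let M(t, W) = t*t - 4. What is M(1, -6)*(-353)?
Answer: 1059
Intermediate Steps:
M(t, W) = -4 + t**2 (M(t, W) = t**2 - 4 = -4 + t**2)
M(1, -6)*(-353) = (-4 + 1**2)*(-353) = (-4 + 1)*(-353) = -3*(-353) = 1059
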